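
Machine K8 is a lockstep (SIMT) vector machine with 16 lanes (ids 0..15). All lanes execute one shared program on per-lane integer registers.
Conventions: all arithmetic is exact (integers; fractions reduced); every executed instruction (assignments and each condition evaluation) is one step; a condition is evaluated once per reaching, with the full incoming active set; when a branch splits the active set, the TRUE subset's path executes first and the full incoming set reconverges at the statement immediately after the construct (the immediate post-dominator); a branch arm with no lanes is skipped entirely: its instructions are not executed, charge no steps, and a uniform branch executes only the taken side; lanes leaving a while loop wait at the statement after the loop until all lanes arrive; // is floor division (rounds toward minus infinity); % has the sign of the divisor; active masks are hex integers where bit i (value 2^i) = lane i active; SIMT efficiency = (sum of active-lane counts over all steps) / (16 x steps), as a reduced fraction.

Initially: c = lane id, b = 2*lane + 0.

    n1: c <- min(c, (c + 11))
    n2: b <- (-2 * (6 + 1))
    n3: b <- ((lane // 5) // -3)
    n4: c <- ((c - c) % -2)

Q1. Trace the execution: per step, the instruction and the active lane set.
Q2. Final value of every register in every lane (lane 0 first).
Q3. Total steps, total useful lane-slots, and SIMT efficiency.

step 0: c <- min(c, (c + 11))        0xffff
step 1: b <- (-2 * (6 + 1))          0xffff
step 2: b <- ((lane // 5) // -3)     0xffff
step 3: c <- ((c - c) % -2)          0xffff

Answer: 4 steps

c: 0,0,0,0,0,0,0,0,0,0,0,0,0,0,0,0
b: 0,0,0,0,0,-1,-1,-1,-1,-1,-1,-1,-1,-1,-1,-1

steps = 4; useful = 64; efficiency = 64/64 = 1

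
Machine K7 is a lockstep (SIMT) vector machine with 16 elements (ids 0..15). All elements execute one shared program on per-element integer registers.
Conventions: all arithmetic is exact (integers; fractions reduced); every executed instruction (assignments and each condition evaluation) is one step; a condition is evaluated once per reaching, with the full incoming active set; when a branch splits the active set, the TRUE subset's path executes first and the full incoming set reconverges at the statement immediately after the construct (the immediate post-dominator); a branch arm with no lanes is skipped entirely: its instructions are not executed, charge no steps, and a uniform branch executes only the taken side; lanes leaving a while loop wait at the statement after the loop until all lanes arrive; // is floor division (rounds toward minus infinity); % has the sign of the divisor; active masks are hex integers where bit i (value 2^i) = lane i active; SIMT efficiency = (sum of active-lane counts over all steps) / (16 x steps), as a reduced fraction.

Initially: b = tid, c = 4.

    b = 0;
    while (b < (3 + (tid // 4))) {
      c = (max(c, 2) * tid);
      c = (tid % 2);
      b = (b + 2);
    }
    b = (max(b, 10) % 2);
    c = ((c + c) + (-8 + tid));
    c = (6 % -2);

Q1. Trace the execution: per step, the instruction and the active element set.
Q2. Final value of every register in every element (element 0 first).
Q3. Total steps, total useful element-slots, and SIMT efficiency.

step 0: b <- 0                       0xffff
step 1: eval (b < (3 + (tid // 4)))  0xffff
step 2: c <- (max(c, 2) * tid)       0xffff
step 3: c <- (tid % 2)               0xffff
step 4: b <- (b + 2)                 0xffff
step 5: eval (b < (3 + (tid // 4)))  0xffff
step 6: c <- (max(c, 2) * tid)       0xffff
step 7: c <- (tid % 2)               0xffff
step 8: b <- (b + 2)                 0xffff
step 9: eval (b < (3 + (tid // 4)))  0xffff
step 10: c <- (max(c, 2) * tid)       0xff00
step 11: c <- (tid % 2)               0xff00
step 12: b <- (b + 2)                 0xff00
step 13: eval (b < (3 + (tid // 4)))  0xff00
step 14: b <- (max(b, 10) % 2)        0xffff
step 15: c <- ((c + c) + (-8 + tid))  0xffff
step 16: c <- (6 % -2)                0xffff

Answer: 17 steps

b: 0,0,0,0,0,0,0,0,0,0,0,0,0,0,0,0
c: 0,0,0,0,0,0,0,0,0,0,0,0,0,0,0,0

steps = 17; useful = 240; efficiency = 240/272 = 15/17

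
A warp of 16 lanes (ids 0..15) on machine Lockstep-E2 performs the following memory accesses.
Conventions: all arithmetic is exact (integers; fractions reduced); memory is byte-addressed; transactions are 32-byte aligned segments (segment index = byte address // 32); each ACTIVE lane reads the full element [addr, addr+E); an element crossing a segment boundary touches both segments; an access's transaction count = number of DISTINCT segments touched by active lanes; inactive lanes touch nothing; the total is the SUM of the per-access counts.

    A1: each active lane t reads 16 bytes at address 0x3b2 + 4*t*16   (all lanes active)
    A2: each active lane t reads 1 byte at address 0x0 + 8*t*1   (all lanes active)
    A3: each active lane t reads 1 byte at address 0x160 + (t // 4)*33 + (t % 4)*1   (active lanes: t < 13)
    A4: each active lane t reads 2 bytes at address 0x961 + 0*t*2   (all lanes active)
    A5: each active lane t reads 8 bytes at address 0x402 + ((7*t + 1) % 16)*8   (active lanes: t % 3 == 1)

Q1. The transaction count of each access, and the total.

A1: 32 transactions
A2: 4 transactions
A3: 4 transactions
A4: 1 transaction
A5: 4 transactions

Answer: 32,4,4,1,4; total 45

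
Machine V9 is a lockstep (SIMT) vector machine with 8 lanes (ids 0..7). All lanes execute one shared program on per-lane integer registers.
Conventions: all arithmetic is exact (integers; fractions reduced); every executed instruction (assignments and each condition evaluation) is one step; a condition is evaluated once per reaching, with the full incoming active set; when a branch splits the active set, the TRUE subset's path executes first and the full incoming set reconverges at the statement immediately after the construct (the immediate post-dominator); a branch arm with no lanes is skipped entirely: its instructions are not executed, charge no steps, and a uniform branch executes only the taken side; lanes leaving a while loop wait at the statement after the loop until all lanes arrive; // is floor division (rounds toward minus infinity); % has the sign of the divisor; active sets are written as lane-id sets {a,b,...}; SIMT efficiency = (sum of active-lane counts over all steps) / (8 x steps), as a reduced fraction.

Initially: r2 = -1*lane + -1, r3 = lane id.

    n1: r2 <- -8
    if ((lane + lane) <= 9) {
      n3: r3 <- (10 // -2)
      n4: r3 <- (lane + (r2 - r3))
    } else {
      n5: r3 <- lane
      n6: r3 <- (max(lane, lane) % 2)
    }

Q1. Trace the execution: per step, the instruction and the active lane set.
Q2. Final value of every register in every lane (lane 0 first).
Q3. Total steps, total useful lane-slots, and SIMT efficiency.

step 0: r2 <- -8                     {0,1,2,3,4,5,6,7}
step 1: eval ((lane + lane) <= 9)    {0,1,2,3,4,5,6,7}
step 2: r3 <- (10 // -2)             {0,1,2,3,4}
step 3: r3 <- (lane + (r2 - r3))     {0,1,2,3,4}
step 4: r3 <- lane                   {5,6,7}
step 5: r3 <- (max(lane, lane) % 2)  {5,6,7}

Answer: 6 steps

r2: -8,-8,-8,-8,-8,-8,-8,-8
r3: -3,-2,-1,0,1,1,0,1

steps = 6; useful = 32; efficiency = 32/48 = 2/3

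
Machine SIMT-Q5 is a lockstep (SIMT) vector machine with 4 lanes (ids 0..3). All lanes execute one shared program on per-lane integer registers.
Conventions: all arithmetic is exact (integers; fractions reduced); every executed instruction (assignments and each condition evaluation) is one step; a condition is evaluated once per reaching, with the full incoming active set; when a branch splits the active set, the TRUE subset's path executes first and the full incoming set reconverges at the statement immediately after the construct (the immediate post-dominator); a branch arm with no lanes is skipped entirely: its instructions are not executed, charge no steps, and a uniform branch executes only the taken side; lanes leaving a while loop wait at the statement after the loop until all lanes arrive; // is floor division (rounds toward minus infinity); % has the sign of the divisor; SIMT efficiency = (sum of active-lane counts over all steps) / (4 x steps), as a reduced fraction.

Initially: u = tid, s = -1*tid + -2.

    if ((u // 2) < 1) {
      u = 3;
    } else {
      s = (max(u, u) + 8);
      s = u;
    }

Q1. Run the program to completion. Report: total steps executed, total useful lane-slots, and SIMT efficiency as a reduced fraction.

Answer: 4 steps, 10 useful, 5/8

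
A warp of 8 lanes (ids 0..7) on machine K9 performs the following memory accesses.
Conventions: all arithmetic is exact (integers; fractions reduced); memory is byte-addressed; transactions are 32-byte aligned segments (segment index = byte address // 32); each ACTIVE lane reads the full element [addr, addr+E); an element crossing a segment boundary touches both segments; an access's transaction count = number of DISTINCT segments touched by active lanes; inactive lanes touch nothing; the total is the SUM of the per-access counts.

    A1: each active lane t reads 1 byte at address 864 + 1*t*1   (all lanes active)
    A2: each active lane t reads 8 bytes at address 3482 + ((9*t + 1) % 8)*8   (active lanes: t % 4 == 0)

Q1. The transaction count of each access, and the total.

A1: 1 transaction
A2: 2 transactions

Answer: 1,2; total 3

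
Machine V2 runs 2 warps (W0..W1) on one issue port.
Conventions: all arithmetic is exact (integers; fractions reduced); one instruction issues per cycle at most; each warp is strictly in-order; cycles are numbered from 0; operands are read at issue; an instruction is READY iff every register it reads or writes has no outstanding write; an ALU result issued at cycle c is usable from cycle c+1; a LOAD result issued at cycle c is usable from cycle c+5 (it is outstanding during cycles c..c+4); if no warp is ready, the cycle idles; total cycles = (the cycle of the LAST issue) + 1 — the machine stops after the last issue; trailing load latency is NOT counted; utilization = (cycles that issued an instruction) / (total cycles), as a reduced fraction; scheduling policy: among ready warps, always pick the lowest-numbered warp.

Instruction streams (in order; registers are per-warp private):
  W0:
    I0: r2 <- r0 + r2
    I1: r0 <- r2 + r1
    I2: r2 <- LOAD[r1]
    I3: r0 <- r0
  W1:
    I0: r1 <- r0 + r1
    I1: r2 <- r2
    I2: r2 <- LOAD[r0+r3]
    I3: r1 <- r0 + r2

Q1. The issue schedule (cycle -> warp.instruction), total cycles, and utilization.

cycle 0: W0.I0
cycle 1: W0.I1
cycle 2: W0.I2
cycle 3: W0.I3
cycle 4: W1.I0
cycle 5: W1.I1
cycle 6: W1.I2
cycle 7: idle
cycle 8: idle
cycle 9: idle
cycle 10: idle
cycle 11: W1.I3

Answer: 12 cycles, utilization 2/3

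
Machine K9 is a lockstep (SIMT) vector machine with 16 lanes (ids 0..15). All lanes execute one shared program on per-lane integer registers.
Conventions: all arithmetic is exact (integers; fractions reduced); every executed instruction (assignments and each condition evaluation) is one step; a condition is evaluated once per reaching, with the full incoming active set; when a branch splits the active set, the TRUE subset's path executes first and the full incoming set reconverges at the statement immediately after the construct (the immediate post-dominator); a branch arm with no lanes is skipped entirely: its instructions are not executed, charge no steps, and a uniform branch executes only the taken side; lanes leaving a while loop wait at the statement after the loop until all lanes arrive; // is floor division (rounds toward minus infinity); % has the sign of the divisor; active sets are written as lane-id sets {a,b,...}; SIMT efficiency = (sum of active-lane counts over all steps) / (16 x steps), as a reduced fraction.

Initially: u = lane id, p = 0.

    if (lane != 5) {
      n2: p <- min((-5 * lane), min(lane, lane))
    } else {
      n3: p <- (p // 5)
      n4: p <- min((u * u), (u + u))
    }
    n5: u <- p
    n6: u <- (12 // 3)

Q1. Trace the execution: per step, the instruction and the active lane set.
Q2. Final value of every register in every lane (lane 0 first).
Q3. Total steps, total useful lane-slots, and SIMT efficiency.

step 0: eval (lane != 5)             {0,1,2,3,4,5,6,7,8,9,10,11,12,13,14,15}
step 1: p <- min((-5 * lane), min(lane, lane)) {0,1,2,3,4,6,7,8,9,10,11,12,13,14,15}
step 2: p <- (p // 5)                {5}
step 3: p <- min((u * u), (u + u))   {5}
step 4: u <- p                       {0,1,2,3,4,5,6,7,8,9,10,11,12,13,14,15}
step 5: u <- (12 // 3)               {0,1,2,3,4,5,6,7,8,9,10,11,12,13,14,15}

Answer: 6 steps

u: 4,4,4,4,4,4,4,4,4,4,4,4,4,4,4,4
p: 0,-5,-10,-15,-20,10,-30,-35,-40,-45,-50,-55,-60,-65,-70,-75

steps = 6; useful = 65; efficiency = 65/96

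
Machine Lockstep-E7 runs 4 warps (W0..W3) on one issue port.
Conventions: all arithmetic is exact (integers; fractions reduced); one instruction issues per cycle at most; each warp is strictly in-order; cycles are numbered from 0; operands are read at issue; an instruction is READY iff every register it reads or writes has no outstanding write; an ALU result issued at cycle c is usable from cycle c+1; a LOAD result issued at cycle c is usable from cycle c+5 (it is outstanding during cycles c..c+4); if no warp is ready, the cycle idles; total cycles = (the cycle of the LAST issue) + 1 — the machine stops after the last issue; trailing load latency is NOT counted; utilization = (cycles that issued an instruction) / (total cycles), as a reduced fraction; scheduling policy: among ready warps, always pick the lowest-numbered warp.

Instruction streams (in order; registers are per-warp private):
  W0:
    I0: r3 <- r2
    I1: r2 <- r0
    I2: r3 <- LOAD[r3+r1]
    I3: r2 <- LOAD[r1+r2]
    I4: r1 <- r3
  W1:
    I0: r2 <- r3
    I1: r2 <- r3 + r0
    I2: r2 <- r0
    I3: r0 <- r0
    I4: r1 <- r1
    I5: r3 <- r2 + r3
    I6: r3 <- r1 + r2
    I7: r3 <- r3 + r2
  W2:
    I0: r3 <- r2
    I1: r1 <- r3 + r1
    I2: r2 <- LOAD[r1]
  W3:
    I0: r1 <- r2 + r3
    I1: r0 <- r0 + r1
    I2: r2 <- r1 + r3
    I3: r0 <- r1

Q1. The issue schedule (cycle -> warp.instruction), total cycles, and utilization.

cycle 0: W0.I0
cycle 1: W0.I1
cycle 2: W0.I2
cycle 3: W0.I3
cycle 4: W1.I0
cycle 5: W1.I1
cycle 6: W1.I2
cycle 7: W0.I4
cycle 8: W1.I3
cycle 9: W1.I4
cycle 10: W1.I5
cycle 11: W1.I6
cycle 12: W1.I7
cycle 13: W2.I0
cycle 14: W2.I1
cycle 15: W2.I2
cycle 16: W3.I0
cycle 17: W3.I1
cycle 18: W3.I2
cycle 19: W3.I3

Answer: 20 cycles, utilization 1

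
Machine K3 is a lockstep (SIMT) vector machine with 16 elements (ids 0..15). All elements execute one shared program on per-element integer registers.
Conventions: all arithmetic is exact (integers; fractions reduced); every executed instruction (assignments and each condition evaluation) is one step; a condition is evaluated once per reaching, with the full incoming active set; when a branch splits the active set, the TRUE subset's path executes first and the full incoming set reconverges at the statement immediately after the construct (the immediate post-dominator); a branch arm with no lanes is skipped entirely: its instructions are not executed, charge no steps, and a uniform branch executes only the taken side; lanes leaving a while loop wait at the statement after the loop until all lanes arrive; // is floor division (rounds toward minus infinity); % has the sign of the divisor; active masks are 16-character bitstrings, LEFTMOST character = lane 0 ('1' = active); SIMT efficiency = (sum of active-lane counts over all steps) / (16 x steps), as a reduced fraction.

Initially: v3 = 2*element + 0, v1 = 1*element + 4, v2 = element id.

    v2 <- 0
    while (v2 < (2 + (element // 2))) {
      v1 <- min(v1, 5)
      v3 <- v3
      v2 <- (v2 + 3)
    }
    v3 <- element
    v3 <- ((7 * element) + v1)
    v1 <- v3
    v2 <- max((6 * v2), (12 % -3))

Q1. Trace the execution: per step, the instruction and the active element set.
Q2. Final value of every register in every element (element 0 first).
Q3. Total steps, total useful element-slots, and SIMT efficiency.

step 0: v2 <- 0                      1111111111111111
step 1: eval (v2 < (2 + (element // 2))) 1111111111111111
step 2: v1 <- min(v1, 5)             1111111111111111
step 3: v3 <- v3                     1111111111111111
step 4: v2 <- (v2 + 3)               1111111111111111
step 5: eval (v2 < (2 + (element // 2))) 1111111111111111
step 6: v1 <- min(v1, 5)             0000111111111111
step 7: v3 <- v3                     0000111111111111
step 8: v2 <- (v2 + 3)               0000111111111111
step 9: eval (v2 < (2 + (element // 2))) 0000111111111111
step 10: v1 <- min(v1, 5)             0000000000111111
step 11: v3 <- v3                     0000000000111111
step 12: v2 <- (v2 + 3)               0000000000111111
step 13: eval (v2 < (2 + (element // 2))) 0000000000111111
step 14: v3 <- element                1111111111111111
step 15: v3 <- ((7 * element) + v1)   1111111111111111
step 16: v1 <- v3                     1111111111111111
step 17: v2 <- max((6 * v2), (12 % -3)) 1111111111111111

Answer: 18 steps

v3: 4,12,19,26,33,40,47,54,61,68,75,82,89,96,103,110
v1: 4,12,19,26,33,40,47,54,61,68,75,82,89,96,103,110
v2: 18,18,18,18,36,36,36,36,36,36,54,54,54,54,54,54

steps = 18; useful = 232; efficiency = 232/288 = 29/36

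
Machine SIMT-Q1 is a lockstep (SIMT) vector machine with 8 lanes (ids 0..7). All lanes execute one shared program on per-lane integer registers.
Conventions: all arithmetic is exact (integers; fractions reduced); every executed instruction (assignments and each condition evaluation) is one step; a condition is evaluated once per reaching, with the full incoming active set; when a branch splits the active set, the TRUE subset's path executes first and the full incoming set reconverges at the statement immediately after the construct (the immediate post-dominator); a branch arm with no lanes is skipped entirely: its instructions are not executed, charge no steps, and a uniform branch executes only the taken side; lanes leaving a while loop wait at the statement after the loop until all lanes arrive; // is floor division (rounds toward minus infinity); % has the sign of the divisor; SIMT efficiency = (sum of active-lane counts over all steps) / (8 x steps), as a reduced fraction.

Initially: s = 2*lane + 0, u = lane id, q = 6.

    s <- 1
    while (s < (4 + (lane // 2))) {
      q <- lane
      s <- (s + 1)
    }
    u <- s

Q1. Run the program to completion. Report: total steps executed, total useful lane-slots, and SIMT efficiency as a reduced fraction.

Answer: 21 steps, 132 useful, 11/14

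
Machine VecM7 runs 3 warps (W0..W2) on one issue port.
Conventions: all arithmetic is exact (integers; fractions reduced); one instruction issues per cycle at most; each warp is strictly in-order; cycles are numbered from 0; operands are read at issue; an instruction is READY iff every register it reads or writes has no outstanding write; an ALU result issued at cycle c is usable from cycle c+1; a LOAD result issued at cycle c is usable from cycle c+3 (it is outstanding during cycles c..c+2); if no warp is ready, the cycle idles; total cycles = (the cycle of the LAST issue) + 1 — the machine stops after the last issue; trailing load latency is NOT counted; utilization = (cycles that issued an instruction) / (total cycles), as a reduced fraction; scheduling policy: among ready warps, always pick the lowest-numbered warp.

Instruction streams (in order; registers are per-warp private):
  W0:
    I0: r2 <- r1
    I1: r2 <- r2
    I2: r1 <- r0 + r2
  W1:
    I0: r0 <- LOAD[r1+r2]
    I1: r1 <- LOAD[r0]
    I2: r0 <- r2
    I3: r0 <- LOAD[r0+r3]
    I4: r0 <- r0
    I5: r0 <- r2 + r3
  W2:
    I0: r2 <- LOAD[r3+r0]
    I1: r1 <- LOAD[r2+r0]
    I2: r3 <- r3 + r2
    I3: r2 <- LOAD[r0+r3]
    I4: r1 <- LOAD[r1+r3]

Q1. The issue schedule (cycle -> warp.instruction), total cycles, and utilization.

cycle 0: W0.I0
cycle 1: W0.I1
cycle 2: W0.I2
cycle 3: W1.I0
cycle 4: W2.I0
cycle 5: idle
cycle 6: W1.I1
cycle 7: W1.I2
cycle 8: W1.I3
cycle 9: W2.I1
cycle 10: W2.I2
cycle 11: W1.I4
cycle 12: W1.I5
cycle 13: W2.I3
cycle 14: W2.I4

Answer: 15 cycles, utilization 14/15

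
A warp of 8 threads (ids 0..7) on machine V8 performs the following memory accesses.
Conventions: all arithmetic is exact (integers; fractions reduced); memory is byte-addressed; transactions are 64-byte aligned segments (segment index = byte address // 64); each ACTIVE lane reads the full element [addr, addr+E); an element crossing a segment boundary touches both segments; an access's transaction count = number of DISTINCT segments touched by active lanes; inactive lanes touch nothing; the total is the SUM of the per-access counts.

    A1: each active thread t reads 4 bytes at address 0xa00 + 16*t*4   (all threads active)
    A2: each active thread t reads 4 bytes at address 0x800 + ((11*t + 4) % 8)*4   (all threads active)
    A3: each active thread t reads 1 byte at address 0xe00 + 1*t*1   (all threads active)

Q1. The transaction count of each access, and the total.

A1: 8 transactions
A2: 1 transaction
A3: 1 transaction

Answer: 8,1,1; total 10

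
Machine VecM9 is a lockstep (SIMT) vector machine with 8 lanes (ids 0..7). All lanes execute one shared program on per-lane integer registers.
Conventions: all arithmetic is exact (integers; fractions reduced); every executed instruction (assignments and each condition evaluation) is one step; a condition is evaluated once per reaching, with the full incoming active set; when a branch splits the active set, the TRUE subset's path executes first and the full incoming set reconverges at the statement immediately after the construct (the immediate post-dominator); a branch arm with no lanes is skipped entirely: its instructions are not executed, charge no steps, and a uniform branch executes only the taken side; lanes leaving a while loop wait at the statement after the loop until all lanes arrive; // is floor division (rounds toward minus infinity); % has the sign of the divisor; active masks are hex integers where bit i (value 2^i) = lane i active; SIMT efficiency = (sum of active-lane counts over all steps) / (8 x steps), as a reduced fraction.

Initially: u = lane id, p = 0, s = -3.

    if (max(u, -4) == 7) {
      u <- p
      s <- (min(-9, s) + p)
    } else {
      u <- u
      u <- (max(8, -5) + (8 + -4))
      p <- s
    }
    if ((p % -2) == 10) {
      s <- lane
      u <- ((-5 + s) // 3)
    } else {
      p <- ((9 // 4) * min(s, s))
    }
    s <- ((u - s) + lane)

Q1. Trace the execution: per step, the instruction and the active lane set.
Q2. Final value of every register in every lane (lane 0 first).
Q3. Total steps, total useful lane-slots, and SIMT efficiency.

step 0: eval (max(u, -4) == 7)       0xff
step 1: u <- p                       0x80
step 2: s <- (min(-9, s) + p)        0x80
step 3: u <- u                       0x7f
step 4: u <- (max(8, -5) + (8 + -4)) 0x7f
step 5: p <- s                       0x7f
step 6: eval ((p % -2) == 10)        0xff
step 7: p <- ((9 // 4) * min(s, s))  0xff
step 8: s <- ((u - s) + lane)        0xff

Answer: 9 steps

u: 12,12,12,12,12,12,12,0
p: -6,-6,-6,-6,-6,-6,-6,-18
s: 15,16,17,18,19,20,21,16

steps = 9; useful = 55; efficiency = 55/72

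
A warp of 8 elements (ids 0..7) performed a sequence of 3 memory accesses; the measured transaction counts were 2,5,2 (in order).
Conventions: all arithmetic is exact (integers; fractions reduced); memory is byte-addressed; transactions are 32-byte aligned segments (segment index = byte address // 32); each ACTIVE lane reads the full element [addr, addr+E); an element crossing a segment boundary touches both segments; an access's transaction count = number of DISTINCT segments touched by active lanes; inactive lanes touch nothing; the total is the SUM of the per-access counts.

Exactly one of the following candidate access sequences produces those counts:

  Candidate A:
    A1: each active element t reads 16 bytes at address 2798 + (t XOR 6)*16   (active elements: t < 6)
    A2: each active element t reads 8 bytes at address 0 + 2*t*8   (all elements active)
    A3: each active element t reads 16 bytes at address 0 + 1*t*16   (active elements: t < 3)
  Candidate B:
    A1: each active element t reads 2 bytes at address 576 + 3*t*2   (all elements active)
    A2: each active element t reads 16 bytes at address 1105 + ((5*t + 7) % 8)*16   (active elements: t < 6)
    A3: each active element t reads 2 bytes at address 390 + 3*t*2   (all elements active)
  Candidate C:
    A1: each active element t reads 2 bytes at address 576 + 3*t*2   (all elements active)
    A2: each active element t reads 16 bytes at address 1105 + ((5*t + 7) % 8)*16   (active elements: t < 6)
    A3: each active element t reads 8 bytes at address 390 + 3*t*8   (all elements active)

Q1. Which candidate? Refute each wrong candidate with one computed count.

A: A1 gives 4 transactions, not 2
C: A3 gives 6 transactions, not 2
B: all counts match (2,5,2)

Answer: B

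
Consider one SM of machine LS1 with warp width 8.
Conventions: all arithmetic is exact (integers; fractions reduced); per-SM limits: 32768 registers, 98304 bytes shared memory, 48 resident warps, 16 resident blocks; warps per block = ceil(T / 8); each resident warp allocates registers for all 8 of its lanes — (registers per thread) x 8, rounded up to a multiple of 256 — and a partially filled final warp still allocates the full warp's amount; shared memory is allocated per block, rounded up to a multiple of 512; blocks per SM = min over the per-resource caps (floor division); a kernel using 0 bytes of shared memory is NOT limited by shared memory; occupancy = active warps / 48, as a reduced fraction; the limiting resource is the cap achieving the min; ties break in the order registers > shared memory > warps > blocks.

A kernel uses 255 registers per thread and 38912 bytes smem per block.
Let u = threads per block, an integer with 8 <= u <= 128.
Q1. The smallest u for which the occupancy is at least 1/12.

Answer: u = 9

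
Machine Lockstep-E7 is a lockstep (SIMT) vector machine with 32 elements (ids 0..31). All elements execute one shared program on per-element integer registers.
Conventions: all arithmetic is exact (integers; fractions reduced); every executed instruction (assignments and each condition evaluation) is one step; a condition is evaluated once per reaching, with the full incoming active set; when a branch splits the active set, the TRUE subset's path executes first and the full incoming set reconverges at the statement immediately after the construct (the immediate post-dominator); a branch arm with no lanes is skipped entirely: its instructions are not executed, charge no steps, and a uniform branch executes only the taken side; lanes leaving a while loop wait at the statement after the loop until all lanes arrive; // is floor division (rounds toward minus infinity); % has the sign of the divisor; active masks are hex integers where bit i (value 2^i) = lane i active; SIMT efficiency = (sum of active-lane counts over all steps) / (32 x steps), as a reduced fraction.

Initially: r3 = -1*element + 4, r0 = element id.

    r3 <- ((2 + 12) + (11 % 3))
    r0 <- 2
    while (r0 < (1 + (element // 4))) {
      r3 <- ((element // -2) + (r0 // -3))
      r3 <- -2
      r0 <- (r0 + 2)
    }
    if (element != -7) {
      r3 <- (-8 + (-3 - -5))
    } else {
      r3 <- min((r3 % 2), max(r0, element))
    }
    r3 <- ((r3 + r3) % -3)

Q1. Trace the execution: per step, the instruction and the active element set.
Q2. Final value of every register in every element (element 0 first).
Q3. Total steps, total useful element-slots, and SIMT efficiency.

step 0: r3 <- ((2 + 12) + (11 % 3))  0xffffffff
step 1: r0 <- 2                      0xffffffff
step 2: eval (r0 < (1 + (element // 4))) 0xffffffff
step 3: r3 <- ((element // -2) + (r0 // -3)) 0xffffff00
step 4: r3 <- -2                     0xffffff00
step 5: r0 <- (r0 + 2)               0xffffff00
step 6: eval (r0 < (1 + (element // 4))) 0xffffff00
step 7: r3 <- ((element // -2) + (r0 // -3)) 0xffff0000
step 8: r3 <- -2                     0xffff0000
step 9: r0 <- (r0 + 2)               0xffff0000
step 10: eval (r0 < (1 + (element // 4))) 0xffff0000
step 11: r3 <- ((element // -2) + (r0 // -3)) 0xff000000
step 12: r3 <- -2                     0xff000000
step 13: r0 <- (r0 + 2)               0xff000000
step 14: eval (r0 < (1 + (element // 4))) 0xff000000
step 15: eval (element != -7)         0xffffffff
step 16: r3 <- (-8 + (-3 - -5))       0xffffffff
step 17: r3 <- ((r3 + r3) % -3)       0xffffffff

Answer: 18 steps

r3: 0,0,0,0,0,0,0,0,0,0,0,0,0,0,0,0,0,0,0,0,0,0,0,0,0,0,0,0,0,0,0,0
r0: 2,2,2,2,2,2,2,2,4,4,4,4,4,4,4,4,6,6,6,6,6,6,6,6,8,8,8,8,8,8,8,8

steps = 18; useful = 384; efficiency = 384/576 = 2/3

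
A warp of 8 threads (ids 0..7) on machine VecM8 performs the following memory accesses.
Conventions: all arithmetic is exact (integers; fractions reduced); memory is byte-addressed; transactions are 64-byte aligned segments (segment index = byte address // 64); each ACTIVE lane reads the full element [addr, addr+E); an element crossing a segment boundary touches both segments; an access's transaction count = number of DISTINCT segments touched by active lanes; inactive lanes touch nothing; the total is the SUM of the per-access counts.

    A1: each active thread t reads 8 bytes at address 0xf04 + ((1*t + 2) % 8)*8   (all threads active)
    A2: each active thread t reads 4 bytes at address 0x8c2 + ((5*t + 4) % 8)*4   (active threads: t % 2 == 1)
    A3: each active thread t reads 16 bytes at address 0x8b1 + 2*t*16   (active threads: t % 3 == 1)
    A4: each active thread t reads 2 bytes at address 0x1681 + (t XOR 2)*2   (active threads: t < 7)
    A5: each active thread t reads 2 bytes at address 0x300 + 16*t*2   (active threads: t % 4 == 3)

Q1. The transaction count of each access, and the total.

A1: 2 transactions
A2: 1 transaction
A3: 4 transactions
A4: 1 transaction
A5: 2 transactions

Answer: 2,1,4,1,2; total 10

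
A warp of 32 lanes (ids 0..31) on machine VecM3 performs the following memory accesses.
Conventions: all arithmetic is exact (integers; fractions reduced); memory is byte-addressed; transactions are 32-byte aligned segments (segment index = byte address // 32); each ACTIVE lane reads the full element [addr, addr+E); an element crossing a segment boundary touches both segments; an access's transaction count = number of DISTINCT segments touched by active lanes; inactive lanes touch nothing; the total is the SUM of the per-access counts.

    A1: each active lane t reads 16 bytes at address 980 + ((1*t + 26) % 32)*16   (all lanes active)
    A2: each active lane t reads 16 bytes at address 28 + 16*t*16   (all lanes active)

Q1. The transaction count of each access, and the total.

A1: 17 transactions
A2: 64 transactions

Answer: 17,64; total 81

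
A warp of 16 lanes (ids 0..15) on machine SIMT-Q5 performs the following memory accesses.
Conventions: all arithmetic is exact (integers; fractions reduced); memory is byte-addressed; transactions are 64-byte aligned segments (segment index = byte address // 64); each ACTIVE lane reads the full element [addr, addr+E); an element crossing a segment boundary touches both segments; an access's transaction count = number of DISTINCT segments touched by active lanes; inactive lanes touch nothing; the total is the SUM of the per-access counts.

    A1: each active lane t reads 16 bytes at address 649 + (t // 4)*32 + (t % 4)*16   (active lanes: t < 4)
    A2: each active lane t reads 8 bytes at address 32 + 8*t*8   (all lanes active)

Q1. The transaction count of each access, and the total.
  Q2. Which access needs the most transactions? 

A1: 2 transactions
A2: 16 transactions

Answer: 2,16; total 18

Answer: A2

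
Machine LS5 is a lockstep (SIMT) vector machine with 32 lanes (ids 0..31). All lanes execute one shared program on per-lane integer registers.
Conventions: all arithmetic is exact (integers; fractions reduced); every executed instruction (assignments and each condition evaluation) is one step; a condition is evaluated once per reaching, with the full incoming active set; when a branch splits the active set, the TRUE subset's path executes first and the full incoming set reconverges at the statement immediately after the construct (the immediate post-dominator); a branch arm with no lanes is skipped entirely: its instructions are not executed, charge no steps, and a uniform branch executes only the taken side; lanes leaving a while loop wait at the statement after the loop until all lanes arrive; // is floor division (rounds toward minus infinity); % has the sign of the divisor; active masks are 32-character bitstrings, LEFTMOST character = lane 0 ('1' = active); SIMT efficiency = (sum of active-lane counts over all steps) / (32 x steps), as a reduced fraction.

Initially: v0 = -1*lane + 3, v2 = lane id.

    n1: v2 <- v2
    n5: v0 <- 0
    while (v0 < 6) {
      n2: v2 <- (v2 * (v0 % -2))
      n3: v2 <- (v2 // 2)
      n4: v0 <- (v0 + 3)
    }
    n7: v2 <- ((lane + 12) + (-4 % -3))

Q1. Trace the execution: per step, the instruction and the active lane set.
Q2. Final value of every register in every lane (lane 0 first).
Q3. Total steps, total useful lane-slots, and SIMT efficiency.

step 0: v2 <- v2                     11111111111111111111111111111111
step 1: v0 <- 0                      11111111111111111111111111111111
step 2: eval (v0 < 6)                11111111111111111111111111111111
step 3: v2 <- (v2 * (v0 % -2))       11111111111111111111111111111111
step 4: v2 <- (v2 // 2)              11111111111111111111111111111111
step 5: v0 <- (v0 + 3)               11111111111111111111111111111111
step 6: eval (v0 < 6)                11111111111111111111111111111111
step 7: v2 <- (v2 * (v0 % -2))       11111111111111111111111111111111
step 8: v2 <- (v2 // 2)              11111111111111111111111111111111
step 9: v0 <- (v0 + 3)               11111111111111111111111111111111
step 10: eval (v0 < 6)                11111111111111111111111111111111
step 11: v2 <- ((lane + 12) + (-4 % -3)) 11111111111111111111111111111111

Answer: 12 steps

v0: 6,6,6,6,6,6,6,6,6,6,6,6,6,6,6,6,6,6,6,6,6,6,6,6,6,6,6,6,6,6,6,6
v2: 11,12,13,14,15,16,17,18,19,20,21,22,23,24,25,26,27,28,29,30,31,32,33,34,35,36,37,38,39,40,41,42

steps = 12; useful = 384; efficiency = 384/384 = 1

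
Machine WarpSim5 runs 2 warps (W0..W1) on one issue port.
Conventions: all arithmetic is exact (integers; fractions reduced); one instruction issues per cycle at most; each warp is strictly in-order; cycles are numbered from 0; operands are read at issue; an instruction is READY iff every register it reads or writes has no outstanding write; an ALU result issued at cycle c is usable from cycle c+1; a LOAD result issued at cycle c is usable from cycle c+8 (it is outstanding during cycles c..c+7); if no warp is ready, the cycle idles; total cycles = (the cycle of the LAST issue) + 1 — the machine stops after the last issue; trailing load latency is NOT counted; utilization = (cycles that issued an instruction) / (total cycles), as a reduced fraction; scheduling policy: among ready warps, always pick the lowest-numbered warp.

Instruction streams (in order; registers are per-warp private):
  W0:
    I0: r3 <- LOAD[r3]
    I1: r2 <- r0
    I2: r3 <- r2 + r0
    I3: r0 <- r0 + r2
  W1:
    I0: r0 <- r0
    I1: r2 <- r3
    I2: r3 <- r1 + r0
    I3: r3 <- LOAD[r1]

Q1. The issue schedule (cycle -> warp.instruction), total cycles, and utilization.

cycle 0: W0.I0
cycle 1: W0.I1
cycle 2: W1.I0
cycle 3: W1.I1
cycle 4: W1.I2
cycle 5: W1.I3
cycle 6: idle
cycle 7: idle
cycle 8: W0.I2
cycle 9: W0.I3

Answer: 10 cycles, utilization 4/5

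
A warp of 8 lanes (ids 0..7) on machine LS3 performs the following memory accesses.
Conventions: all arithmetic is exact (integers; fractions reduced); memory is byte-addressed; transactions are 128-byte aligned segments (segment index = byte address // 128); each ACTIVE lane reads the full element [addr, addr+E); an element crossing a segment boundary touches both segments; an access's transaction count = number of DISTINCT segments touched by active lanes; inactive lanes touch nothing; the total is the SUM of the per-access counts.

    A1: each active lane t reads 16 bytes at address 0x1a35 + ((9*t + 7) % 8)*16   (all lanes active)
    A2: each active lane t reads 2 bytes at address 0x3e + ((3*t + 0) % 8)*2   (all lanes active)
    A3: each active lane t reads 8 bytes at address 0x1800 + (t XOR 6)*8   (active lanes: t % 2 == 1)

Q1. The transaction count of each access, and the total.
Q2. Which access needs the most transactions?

A1: 2 transactions
A2: 1 transaction
A3: 1 transaction

Answer: 2,1,1; total 4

Answer: A1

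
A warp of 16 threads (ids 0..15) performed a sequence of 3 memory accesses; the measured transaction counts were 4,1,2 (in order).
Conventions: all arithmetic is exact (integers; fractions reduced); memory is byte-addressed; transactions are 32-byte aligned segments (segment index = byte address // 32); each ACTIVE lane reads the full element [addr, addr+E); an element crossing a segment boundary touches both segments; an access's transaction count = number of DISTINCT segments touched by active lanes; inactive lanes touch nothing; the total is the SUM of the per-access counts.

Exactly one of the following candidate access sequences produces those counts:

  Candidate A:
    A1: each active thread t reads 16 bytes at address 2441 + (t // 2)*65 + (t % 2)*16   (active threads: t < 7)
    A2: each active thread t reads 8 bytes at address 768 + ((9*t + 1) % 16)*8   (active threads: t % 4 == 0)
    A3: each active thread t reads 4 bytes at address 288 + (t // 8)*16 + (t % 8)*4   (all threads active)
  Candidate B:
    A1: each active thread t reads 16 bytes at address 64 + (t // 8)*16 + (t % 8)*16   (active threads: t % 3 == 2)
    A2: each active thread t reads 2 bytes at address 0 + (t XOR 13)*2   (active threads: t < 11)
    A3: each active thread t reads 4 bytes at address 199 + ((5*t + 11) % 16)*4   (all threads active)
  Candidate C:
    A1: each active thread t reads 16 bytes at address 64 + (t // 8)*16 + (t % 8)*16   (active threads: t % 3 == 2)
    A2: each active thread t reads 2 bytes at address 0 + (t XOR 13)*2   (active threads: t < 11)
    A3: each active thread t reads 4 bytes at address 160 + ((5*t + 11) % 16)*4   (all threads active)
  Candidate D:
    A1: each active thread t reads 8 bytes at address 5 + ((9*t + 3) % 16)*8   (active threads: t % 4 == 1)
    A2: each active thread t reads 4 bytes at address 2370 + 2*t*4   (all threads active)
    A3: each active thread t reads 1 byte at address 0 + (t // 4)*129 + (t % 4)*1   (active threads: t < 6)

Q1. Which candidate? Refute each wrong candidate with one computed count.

A: A1 gives 7 transactions, not 4
B: A3 gives 3 transactions, not 2
D: A2 gives 4 transactions, not 1
C: all counts match (4,1,2)

Answer: C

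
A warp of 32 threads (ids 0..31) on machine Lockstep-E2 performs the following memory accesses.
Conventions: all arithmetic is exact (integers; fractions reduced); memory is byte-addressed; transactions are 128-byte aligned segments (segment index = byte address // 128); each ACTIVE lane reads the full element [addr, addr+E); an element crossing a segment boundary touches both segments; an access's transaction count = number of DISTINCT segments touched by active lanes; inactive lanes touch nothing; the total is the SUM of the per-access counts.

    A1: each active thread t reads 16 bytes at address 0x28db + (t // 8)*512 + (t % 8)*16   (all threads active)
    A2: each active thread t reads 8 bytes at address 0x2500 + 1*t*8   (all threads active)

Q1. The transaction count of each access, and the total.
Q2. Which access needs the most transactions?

A1: 8 transactions
A2: 2 transactions

Answer: 8,2; total 10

Answer: A1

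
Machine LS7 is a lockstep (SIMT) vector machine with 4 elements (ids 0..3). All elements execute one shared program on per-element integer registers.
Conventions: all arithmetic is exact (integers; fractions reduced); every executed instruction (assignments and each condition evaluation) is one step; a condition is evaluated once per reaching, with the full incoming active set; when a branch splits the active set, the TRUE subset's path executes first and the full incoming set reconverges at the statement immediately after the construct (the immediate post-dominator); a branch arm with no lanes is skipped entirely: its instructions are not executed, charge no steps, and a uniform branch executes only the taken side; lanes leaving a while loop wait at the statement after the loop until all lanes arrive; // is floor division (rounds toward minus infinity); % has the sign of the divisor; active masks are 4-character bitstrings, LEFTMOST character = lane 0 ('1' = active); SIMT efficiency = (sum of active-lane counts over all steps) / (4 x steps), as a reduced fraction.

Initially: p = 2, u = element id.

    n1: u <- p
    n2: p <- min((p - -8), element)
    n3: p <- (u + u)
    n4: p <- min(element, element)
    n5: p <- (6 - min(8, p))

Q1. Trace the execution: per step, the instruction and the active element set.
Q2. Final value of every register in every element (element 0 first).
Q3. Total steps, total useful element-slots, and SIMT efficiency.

step 0: u <- p                       1111
step 1: p <- min((p - -8), element)  1111
step 2: p <- (u + u)                 1111
step 3: p <- min(element, element)   1111
step 4: p <- (6 - min(8, p))         1111

Answer: 5 steps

p: 6,5,4,3
u: 2,2,2,2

steps = 5; useful = 20; efficiency = 20/20 = 1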